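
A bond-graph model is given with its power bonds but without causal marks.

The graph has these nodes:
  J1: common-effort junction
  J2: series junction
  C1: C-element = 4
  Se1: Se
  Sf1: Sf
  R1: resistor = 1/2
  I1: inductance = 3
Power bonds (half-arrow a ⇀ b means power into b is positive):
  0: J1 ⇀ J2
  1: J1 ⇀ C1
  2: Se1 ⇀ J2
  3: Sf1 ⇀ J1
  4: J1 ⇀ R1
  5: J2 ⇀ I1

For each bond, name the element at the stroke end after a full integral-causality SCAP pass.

β0 →J2
β1 →J1
β2 →J2
β3 →Sf1
β4 →R1
β5 →I1

β2 stroke→J2  (source Se1 imposes e)
β3 stroke→Sf1  (Sf1: flow source, stroke at near end)
β1 stroke→J1  (prefer integral on C1)
β0 stroke→J2  (common-e at J1 fixed by 1)
β4 stroke→R1  (J1: bond 1 brought effort, rest push out)
β5 stroke→I1  (J2: last free bond brings flow in)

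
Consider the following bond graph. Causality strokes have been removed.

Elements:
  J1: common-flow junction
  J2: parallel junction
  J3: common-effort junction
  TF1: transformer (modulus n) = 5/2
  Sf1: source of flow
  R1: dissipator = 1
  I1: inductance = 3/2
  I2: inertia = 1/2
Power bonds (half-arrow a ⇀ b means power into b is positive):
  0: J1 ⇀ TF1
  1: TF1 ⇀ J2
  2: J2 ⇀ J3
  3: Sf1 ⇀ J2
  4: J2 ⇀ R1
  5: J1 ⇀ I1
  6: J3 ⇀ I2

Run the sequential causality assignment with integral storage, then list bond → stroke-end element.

#0 stroke→J1
#1 stroke→TF1
#2 stroke→J3
#3 stroke→Sf1
#4 stroke→J2
#5 stroke→I1
#6 stroke→I2

b3 stroke at Sf1  (Sf1 fixes flow; stroke at Sf1)
b5 stroke at I1  (I1: I, integral causality)
b0 stroke at J1  (J1: bond 5 brought flow, rest push out)
b1 stroke at TF1  (through TF1, causality passes straight; one stroke at TF1)
b6 stroke at I2  (prefer integral on I2)
b2 stroke at J3  (only one effort-in slot at J3)
b4 stroke at J2  (closing 0-jn rule on J2)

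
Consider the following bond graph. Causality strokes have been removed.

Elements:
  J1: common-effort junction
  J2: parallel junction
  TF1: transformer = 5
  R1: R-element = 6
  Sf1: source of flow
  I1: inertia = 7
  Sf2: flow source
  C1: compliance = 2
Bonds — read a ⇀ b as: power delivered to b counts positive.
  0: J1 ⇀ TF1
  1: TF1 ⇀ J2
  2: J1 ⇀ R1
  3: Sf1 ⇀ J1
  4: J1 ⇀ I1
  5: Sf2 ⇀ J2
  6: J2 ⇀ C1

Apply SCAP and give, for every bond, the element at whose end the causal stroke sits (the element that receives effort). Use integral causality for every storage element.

#0 stroke→J1
#1 stroke→TF1
#2 stroke→R1
#3 stroke→Sf1
#4 stroke→I1
#5 stroke→Sf2
#6 stroke→J2

bond 3 |Sf1  (Sf1 (Sf) sets flow on bond)
bond 5 |Sf2  (Sf2 (Sf) sets flow on bond)
bond 4 |I1  (I1 outputs flow p/I1)
bond 6 |J2  (C1: C, integral causality)
bond 1 |TF1  (common-e at J2 fixed by 6)
bond 0 |J1  (through TF1, causality passes straight; one stroke at TF1)
bond 2 |R1  (J1 effort already set via bond 0)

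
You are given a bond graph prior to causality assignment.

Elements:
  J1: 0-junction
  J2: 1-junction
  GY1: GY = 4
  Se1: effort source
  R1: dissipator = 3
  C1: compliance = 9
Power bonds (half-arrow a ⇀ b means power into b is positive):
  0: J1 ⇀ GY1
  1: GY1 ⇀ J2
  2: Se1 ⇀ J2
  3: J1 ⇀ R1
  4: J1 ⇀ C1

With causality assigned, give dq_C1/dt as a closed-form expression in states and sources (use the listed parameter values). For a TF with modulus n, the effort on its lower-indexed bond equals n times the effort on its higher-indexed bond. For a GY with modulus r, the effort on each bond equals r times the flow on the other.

β2 →J2  (Se1 (Se) sets effort on bond)
β1 →GY1  (only one flow-in slot at J2)
β0 →GY1  (GY1 both-in/both-out from 1)
β4 →J1  (C1: C, integral causality)
β3 →R1  (J1: bond 4 brought effort, rest push out)

dq_C1/dt = E_Se1/4 - q_C1/27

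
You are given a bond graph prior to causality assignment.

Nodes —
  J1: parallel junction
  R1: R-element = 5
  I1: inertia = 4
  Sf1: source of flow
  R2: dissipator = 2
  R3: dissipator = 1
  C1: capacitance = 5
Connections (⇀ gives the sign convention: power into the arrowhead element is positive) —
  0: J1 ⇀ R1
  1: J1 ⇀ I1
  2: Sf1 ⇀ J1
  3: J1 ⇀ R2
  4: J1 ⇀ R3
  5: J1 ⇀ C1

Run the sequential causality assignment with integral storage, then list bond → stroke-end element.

β0 stroke at R1
β1 stroke at I1
β2 stroke at Sf1
β3 stroke at R2
β4 stroke at R3
β5 stroke at J1

β2 →Sf1  (source Sf1 imposes f)
β1 →I1  (I1 outputs flow p/I1)
β5 →J1  (prefer integral on C1)
β0 →R1  (0-jn J1 has e-setter on 5)
β3 →R2  (0-jn J1 has e-setter on 5)
β4 →R3  (0-jn J1 has e-setter on 5)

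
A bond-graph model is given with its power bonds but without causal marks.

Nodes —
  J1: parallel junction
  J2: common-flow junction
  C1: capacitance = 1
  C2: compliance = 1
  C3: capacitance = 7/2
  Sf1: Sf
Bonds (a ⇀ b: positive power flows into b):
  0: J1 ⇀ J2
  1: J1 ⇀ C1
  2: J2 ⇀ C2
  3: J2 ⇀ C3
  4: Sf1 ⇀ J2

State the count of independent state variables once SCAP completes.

b4 stroke at Sf1  (Sf1 fixes flow; stroke at Sf1)
b0 stroke at J2  (J2 flow already set via bond 4)
b2 stroke at J2  (1-jn J2 has f-setter on 4)
b3 stroke at J2  (common-f at J2 fixed by 4)
b1 stroke at J1  (only one effort-in slot at J1)

3  (C1, C2, C3 all integral)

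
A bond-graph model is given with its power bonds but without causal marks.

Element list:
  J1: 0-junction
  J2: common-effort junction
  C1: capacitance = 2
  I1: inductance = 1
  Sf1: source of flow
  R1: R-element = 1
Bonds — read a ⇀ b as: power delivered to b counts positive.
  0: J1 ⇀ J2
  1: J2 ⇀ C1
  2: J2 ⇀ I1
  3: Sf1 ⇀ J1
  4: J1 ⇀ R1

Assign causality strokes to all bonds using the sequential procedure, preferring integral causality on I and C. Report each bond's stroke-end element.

#3 stroke→Sf1  (source Sf1 imposes f)
#1 stroke→J2  (C1 outputs effort q/C1)
#0 stroke→J1  (0-jn J2 has e-setter on 1)
#2 stroke→I1  (0-jn J2 has e-setter on 1)
#4 stroke→R1  (common-e at J1 fixed by 0)

#0 |J1
#1 |J2
#2 |I1
#3 |Sf1
#4 |R1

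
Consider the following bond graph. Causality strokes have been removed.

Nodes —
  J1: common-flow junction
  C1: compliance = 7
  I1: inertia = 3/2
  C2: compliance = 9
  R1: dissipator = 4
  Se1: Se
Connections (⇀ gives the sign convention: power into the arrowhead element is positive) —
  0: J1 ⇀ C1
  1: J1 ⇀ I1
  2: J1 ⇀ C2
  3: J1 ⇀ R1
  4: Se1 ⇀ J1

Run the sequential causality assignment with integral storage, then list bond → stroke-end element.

#0 stroke at J1
#1 stroke at I1
#2 stroke at J1
#3 stroke at J1
#4 stroke at J1

β4 |J1  (Se1 fixes effort; stroke away)
β0 |J1  (C1 integral (e out))
β1 |I1  (I1 integral (f out))
β2 |J1  (J1 flow already set via bond 1)
β3 |J1  (common-f at J1 fixed by 1)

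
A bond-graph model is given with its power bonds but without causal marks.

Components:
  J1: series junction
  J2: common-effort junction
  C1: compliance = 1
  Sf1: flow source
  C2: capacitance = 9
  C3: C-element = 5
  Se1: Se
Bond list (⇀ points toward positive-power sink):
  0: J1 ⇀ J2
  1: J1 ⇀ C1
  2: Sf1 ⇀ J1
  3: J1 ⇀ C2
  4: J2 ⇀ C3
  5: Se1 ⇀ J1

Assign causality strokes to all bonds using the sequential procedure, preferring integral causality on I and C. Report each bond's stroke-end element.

bond 0 stroke at J1
bond 1 stroke at J1
bond 2 stroke at Sf1
bond 3 stroke at J1
bond 4 stroke at J2
bond 5 stroke at J1

bond 2 |Sf1  (Sf1 (Sf) sets flow on bond)
bond 5 |J1  (source Se1 imposes e)
bond 0 |J1  (J1 flow already set via bond 2)
bond 1 |J1  (J1 flow already set via bond 2)
bond 3 |J1  (common-f at J1 fixed by 2)
bond 4 |J2  (J2: last free bond brings effort in)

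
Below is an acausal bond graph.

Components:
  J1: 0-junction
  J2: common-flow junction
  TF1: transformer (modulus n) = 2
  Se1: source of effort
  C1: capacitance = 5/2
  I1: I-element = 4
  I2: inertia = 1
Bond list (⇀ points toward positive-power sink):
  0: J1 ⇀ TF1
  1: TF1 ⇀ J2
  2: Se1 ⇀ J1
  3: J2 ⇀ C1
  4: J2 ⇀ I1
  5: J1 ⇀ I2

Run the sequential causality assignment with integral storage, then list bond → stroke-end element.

#2 |J1  (source Se1 imposes e)
#0 |TF1  (common-e at J1 fixed by 2)
#5 |I2  (J1: bond 2 brought effort, rest push out)
#1 |J2  (TF TF1: opposite of bond 0)
#3 |J2  (C1: C, integral causality)
#4 |I1  (only one flow-in slot at J2)

β0 →TF1
β1 →J2
β2 →J1
β3 →J2
β4 →I1
β5 →I2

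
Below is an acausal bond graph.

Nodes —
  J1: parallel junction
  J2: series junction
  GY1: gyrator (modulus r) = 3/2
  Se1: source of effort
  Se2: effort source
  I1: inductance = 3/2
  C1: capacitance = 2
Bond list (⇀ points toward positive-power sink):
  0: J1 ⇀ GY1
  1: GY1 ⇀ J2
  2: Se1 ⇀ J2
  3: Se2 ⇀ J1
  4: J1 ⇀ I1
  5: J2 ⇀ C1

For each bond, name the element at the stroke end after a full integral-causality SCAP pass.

β2 →J2  (Se1 fixes effort; stroke away)
β3 →J1  (Se2: effort source, stroke at far end)
β0 →GY1  (J1 effort already set via bond 3)
β4 →I1  (J1: bond 3 brought effort, rest push out)
β1 →GY1  (GY1 both-in/both-out from 0)
β5 →J2  (common-f at J2 fixed by 1)

bond 0 →GY1
bond 1 →GY1
bond 2 →J2
bond 3 →J1
bond 4 →I1
bond 5 →J2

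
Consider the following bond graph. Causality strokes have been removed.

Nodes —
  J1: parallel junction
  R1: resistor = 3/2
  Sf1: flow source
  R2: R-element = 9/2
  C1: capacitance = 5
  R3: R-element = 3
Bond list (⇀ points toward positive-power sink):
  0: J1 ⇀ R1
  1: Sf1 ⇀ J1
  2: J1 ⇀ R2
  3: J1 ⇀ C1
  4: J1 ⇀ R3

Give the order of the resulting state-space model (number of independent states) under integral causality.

1  (C1 all integral)

#1 stroke at Sf1  (source Sf1 imposes f)
#3 stroke at J1  (prefer integral on C1)
#0 stroke at R1  (common-e at J1 fixed by 3)
#2 stroke at R2  (0-jn J1 has e-setter on 3)
#4 stroke at R3  (0-jn J1 has e-setter on 3)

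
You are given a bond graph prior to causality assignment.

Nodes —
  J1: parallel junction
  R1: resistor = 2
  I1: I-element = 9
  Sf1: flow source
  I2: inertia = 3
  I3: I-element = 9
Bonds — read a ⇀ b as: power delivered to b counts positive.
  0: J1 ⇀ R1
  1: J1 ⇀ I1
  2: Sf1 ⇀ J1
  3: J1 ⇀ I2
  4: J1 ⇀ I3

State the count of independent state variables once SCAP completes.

β2 |Sf1  (Sf1: flow source, stroke at near end)
β1 |I1  (I1 outputs flow p/I1)
β3 |I2  (I2: I, integral causality)
β4 |I3  (prefer integral on I3)
β0 |J1  (J1: last free bond brings effort in)

3  (I1, I2, I3 all integral)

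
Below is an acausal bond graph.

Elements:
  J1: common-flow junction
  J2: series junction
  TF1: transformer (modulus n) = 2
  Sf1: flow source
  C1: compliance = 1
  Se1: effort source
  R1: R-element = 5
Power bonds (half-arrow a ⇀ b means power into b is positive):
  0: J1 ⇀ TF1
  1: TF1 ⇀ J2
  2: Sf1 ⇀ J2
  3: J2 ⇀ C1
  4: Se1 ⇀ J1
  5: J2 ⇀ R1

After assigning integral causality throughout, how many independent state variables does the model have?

1  (C1 all integral)

bond 2 |Sf1  (Sf1 (Sf) sets flow on bond)
bond 4 |J1  (Se1 (Se) sets effort on bond)
bond 0 |TF1  (J1: last free bond brings flow in)
bond 1 |J2  (1-jn J2 has f-setter on 2)
bond 3 |J2  (J2 flow already set via bond 2)
bond 5 |J2  (1-jn J2 has f-setter on 2)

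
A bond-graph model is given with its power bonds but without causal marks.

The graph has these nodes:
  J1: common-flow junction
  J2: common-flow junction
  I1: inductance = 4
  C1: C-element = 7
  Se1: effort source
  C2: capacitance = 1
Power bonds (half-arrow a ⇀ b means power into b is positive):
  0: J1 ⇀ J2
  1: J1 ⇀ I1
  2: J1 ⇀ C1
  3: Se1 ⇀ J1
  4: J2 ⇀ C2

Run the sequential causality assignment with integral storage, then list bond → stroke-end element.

β0 stroke→J1
β1 stroke→I1
β2 stroke→J1
β3 stroke→J1
β4 stroke→J2

b3 stroke→J1  (source Se1 imposes e)
b1 stroke→I1  (I1: I, integral causality)
b0 stroke→J1  (common-f at J1 fixed by 1)
b2 stroke→J1  (1-jn J1 has f-setter on 1)
b4 stroke→J2  (J2 flow already set via bond 0)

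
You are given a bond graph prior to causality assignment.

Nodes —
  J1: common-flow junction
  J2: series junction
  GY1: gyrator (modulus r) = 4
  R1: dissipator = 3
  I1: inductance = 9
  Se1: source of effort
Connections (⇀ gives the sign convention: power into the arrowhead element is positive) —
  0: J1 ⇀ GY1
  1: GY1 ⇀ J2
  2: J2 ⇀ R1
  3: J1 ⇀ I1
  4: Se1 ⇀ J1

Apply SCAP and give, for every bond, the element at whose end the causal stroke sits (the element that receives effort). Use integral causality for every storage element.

#4 |J1  (Se1 fixes effort; stroke away)
#3 |I1  (I1 outputs flow p/I1)
#0 |J1  (J1: bond 3 brought flow, rest push out)
#1 |J2  (GY1: gyrator matches bond 0)
#2 |R1  (only one flow-in slot at J2)

b0 →J1
b1 →J2
b2 →R1
b3 →I1
b4 →J1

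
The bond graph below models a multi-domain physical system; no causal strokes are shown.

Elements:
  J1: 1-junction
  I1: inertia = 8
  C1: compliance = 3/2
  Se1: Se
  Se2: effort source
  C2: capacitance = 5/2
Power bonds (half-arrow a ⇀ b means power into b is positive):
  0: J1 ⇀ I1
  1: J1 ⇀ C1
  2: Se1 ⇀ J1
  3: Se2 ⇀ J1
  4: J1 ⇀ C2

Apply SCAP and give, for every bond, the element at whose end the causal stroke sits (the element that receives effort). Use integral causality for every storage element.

bond 0 stroke→I1
bond 1 stroke→J1
bond 2 stroke→J1
bond 3 stroke→J1
bond 4 stroke→J1

#2 →J1  (Se1: effort source, stroke at far end)
#3 →J1  (source Se2 imposes e)
#0 →I1  (I1 integral (f out))
#1 →J1  (1-jn J1 has f-setter on 0)
#4 →J1  (common-f at J1 fixed by 0)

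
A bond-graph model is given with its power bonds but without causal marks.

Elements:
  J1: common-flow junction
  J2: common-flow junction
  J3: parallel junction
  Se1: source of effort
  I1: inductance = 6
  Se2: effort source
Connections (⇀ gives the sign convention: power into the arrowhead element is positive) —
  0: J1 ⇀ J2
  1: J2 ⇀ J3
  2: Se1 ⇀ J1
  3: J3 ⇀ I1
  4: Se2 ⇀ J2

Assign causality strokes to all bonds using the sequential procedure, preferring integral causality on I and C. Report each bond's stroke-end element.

β2 →J1  (Se1: effort source, stroke at far end)
β4 →J2  (source Se2 imposes e)
β0 →J2  (closing 1-jn rule on J1)
β1 →J3  (J2: last free bond brings flow in)
β3 →I1  (common-e at J3 fixed by 1)

b0 stroke→J2
b1 stroke→J3
b2 stroke→J1
b3 stroke→I1
b4 stroke→J2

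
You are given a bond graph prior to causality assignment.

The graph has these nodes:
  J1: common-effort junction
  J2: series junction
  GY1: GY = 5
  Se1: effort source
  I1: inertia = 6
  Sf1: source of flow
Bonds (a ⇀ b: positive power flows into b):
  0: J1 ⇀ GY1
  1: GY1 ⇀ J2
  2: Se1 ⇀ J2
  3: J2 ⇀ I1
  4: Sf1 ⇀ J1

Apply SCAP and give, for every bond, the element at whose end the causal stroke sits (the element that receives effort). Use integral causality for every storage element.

β0 stroke at J1
β1 stroke at J2
β2 stroke at J2
β3 stroke at I1
β4 stroke at Sf1

#2 stroke at J2  (Se1: effort source, stroke at far end)
#4 stroke at Sf1  (Sf1 fixes flow; stroke at Sf1)
#0 stroke at J1  (J1 needs exactly one e-in)
#1 stroke at J2  (GY GY1: same side as bond 0)
#3 stroke at I1  (J2 needs exactly one f-in)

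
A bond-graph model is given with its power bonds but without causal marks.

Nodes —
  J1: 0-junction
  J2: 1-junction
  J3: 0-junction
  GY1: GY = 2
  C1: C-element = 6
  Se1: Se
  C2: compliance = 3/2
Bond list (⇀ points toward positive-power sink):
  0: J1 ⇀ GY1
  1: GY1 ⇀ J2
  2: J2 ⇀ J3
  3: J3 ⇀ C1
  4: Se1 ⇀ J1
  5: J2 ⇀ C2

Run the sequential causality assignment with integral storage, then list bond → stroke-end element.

bond 0 stroke→GY1
bond 1 stroke→GY1
bond 2 stroke→J2
bond 3 stroke→J3
bond 4 stroke→J1
bond 5 stroke→J2

b4 |J1  (source Se1 imposes e)
b0 |GY1  (J1: bond 4 brought effort, rest push out)
b1 |GY1  (GY1 both-in/both-out from 0)
b2 |J2  (J2: bond 1 brought flow, rest push out)
b5 |J2  (J2 flow already set via bond 1)
b3 |J3  (closing 0-jn rule on J3)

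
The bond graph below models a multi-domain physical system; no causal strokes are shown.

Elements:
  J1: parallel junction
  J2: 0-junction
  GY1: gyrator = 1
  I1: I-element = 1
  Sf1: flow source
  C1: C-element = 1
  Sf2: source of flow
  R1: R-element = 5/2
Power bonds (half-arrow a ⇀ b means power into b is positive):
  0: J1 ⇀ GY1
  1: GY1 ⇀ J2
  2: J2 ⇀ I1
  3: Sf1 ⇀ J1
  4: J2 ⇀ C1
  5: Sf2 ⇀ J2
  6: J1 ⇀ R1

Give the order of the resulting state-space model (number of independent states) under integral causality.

#3 |Sf1  (Sf1: flow source, stroke at near end)
#5 |Sf2  (Sf2 (Sf) sets flow on bond)
#2 |I1  (prefer integral on I1)
#4 |J2  (C1 outputs effort q/C1)
#1 |GY1  (J2 effort already set via bond 4)
#0 |GY1  (through GY1, causality inverts; strokes same side of GY1)
#6 |J1  (closing 0-jn rule on J1)

2  (C1, I1 all integral)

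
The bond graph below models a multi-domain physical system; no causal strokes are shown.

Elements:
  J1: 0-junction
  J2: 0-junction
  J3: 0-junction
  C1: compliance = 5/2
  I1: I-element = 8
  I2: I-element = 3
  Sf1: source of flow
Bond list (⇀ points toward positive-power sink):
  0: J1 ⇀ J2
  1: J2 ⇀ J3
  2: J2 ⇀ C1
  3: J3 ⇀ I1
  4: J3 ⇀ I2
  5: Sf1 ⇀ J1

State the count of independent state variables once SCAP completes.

3  (C1, I1, I2 all integral)

#5 →Sf1  (source Sf1 imposes f)
#0 →J1  (J1 needs exactly one e-in)
#2 →J2  (prefer integral on C1)
#1 →J3  (J2: bond 2 brought effort, rest push out)
#3 →I1  (J3: bond 1 brought effort, rest push out)
#4 →I2  (J3: bond 1 brought effort, rest push out)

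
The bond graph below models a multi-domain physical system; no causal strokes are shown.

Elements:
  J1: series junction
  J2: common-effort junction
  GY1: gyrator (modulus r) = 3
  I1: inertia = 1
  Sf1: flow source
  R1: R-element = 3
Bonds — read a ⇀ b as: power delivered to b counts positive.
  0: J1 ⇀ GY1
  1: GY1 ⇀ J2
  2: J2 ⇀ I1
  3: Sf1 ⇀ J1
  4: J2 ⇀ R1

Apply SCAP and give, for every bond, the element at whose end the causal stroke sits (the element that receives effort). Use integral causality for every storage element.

b0 stroke→J1
b1 stroke→J2
b2 stroke→I1
b3 stroke→Sf1
b4 stroke→R1

β3 stroke at Sf1  (Sf1: flow source, stroke at near end)
β0 stroke at J1  (J1 flow already set via bond 3)
β1 stroke at J2  (through GY1, causality inverts; strokes same side of GY1)
β2 stroke at I1  (J2 effort already set via bond 1)
β4 stroke at R1  (0-jn J2 has e-setter on 1)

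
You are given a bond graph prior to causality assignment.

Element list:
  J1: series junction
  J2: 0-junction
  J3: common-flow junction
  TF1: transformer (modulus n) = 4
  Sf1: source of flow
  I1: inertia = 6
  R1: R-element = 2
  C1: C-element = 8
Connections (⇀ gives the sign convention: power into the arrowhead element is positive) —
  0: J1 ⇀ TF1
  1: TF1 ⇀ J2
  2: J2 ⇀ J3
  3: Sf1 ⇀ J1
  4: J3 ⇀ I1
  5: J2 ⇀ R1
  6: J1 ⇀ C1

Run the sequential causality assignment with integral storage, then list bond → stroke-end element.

β3 |Sf1  (Sf1 fixes flow; stroke at Sf1)
β0 |J1  (1-jn J1 has f-setter on 3)
β6 |J1  (J1 flow already set via bond 3)
β1 |TF1  (TF TF1: opposite of bond 0)
β4 |I1  (I1 integral (f out))
β2 |J3  (1-jn J3 has f-setter on 4)
β5 |J2  (J2 needs exactly one e-in)

β0 stroke→J1
β1 stroke→TF1
β2 stroke→J3
β3 stroke→Sf1
β4 stroke→I1
β5 stroke→J2
β6 stroke→J1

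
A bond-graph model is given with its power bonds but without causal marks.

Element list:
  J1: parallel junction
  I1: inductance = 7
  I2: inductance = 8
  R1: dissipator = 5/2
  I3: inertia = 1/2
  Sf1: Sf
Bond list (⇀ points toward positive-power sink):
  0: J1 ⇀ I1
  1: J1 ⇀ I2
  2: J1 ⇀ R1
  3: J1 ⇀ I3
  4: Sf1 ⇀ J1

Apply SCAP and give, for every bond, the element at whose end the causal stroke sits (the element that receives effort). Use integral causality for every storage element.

#4 stroke→Sf1  (Sf1 fixes flow; stroke at Sf1)
#0 stroke→I1  (prefer integral on I1)
#1 stroke→I2  (I2 outputs flow p/I2)
#3 stroke→I3  (I3 integral (f out))
#2 stroke→J1  (J1 needs exactly one e-in)

b0 stroke→I1
b1 stroke→I2
b2 stroke→J1
b3 stroke→I3
b4 stroke→Sf1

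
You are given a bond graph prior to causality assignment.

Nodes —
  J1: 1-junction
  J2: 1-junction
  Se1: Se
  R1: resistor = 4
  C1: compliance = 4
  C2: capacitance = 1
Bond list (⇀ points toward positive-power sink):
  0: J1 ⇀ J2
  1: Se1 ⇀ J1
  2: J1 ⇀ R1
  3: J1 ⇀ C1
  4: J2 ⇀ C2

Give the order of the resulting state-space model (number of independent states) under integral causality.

2  (C1, C2 all integral)

bond 1 stroke at J1  (Se1 (Se) sets effort on bond)
bond 3 stroke at J1  (C1 outputs effort q/C1)
bond 4 stroke at J2  (prefer integral on C2)
bond 0 stroke at J1  (closing 1-jn rule on J2)
bond 2 stroke at R1  (only one flow-in slot at J1)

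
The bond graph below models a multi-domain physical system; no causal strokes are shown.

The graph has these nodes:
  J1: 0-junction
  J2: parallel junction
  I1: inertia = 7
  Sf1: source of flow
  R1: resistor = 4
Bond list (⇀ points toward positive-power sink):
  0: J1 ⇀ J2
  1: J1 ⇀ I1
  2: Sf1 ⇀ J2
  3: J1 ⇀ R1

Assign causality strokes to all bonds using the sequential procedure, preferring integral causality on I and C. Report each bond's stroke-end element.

b2 stroke→Sf1  (Sf1: flow source, stroke at near end)
b0 stroke→J2  (only one effort-in slot at J2)
b1 stroke→I1  (prefer integral on I1)
b3 stroke→J1  (J1: last free bond brings effort in)

β0 stroke at J2
β1 stroke at I1
β2 stroke at Sf1
β3 stroke at J1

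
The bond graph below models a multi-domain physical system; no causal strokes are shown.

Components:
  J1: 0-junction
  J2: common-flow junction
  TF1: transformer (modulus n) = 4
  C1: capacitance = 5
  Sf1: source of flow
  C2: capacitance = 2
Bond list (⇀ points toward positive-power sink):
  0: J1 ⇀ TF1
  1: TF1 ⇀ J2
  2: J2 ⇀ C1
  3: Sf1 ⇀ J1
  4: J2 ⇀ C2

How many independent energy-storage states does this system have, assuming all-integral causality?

2  (C1, C2 all integral)

b3 stroke at Sf1  (Sf1 (Sf) sets flow on bond)
b0 stroke at J1  (only one effort-in slot at J1)
b1 stroke at TF1  (through TF1, causality passes straight; one stroke at TF1)
b2 stroke at J2  (J2 flow already set via bond 1)
b4 stroke at J2  (1-jn J2 has f-setter on 1)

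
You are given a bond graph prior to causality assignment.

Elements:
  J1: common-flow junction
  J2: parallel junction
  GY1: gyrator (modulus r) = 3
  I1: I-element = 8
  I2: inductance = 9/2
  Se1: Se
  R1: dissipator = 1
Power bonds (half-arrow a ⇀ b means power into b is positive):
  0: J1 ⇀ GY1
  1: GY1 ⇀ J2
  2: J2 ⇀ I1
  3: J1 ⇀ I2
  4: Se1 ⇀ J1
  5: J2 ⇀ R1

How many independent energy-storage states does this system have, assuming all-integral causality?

2  (I1, I2 all integral)

b4 stroke at J1  (Se1 (Se) sets effort on bond)
b2 stroke at I1  (I1 integral (f out))
b3 stroke at I2  (I2: I, integral causality)
b0 stroke at J1  (J1 flow already set via bond 3)
b1 stroke at J2  (GY GY1: same side as bond 0)
b5 stroke at R1  (J2: bond 1 brought effort, rest push out)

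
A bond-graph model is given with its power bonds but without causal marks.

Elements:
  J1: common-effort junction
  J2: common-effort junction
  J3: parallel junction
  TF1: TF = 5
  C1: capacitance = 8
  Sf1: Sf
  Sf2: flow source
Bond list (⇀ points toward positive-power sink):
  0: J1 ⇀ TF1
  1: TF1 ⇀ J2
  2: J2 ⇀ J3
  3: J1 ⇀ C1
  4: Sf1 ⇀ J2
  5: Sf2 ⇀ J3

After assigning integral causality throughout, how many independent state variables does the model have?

#4 stroke at Sf1  (source Sf1 imposes f)
#5 stroke at Sf2  (Sf2 fixes flow; stroke at Sf2)
#2 stroke at J3  (J3 needs exactly one e-in)
#1 stroke at J2  (only one effort-in slot at J2)
#0 stroke at TF1  (TF1 one-in-one-out from 1)
#3 stroke at J1  (only one effort-in slot at J1)

1  (C1 all integral)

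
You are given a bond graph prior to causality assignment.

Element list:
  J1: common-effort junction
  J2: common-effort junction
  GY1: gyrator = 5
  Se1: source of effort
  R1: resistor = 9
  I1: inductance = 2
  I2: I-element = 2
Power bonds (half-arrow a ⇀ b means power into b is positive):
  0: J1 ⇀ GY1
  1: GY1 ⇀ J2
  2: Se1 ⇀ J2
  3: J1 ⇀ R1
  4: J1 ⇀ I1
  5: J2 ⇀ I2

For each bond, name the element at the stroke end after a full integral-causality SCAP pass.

b2 stroke→J2  (source Se1 imposes e)
b1 stroke→GY1  (J2: bond 2 brought effort, rest push out)
b5 stroke→I2  (J2: bond 2 brought effort, rest push out)
b0 stroke→GY1  (GY GY1: same side as bond 1)
b4 stroke→I1  (I1 integral (f out))
b3 stroke→J1  (J1 needs exactly one e-in)

bond 0 stroke at GY1
bond 1 stroke at GY1
bond 2 stroke at J2
bond 3 stroke at J1
bond 4 stroke at I1
bond 5 stroke at I2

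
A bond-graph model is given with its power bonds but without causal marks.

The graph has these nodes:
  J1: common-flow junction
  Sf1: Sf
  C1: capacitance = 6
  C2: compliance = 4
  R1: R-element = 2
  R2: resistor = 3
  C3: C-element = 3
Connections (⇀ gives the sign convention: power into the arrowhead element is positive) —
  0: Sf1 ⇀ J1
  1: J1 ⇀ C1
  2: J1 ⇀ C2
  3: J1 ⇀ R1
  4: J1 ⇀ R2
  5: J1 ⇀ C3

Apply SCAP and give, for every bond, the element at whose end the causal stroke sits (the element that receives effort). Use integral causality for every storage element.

#0 stroke→Sf1
#1 stroke→J1
#2 stroke→J1
#3 stroke→J1
#4 stroke→J1
#5 stroke→J1

bond 0 stroke at Sf1  (Sf1 fixes flow; stroke at Sf1)
bond 1 stroke at J1  (J1 flow already set via bond 0)
bond 2 stroke at J1  (J1 flow already set via bond 0)
bond 3 stroke at J1  (J1 flow already set via bond 0)
bond 4 stroke at J1  (J1 flow already set via bond 0)
bond 5 stroke at J1  (common-f at J1 fixed by 0)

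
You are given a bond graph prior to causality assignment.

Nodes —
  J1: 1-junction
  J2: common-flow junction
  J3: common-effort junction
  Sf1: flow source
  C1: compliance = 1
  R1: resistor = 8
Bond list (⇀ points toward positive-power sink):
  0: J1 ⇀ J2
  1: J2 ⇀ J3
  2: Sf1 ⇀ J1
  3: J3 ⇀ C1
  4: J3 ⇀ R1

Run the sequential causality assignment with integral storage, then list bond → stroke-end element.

b0 |J1
b1 |J2
b2 |Sf1
b3 |J3
b4 |R1

#2 stroke at Sf1  (Sf1 (Sf) sets flow on bond)
#0 stroke at J1  (J1 flow already set via bond 2)
#1 stroke at J2  (common-f at J2 fixed by 0)
#3 stroke at J3  (C1 integral (e out))
#4 stroke at R1  (J3: bond 3 brought effort, rest push out)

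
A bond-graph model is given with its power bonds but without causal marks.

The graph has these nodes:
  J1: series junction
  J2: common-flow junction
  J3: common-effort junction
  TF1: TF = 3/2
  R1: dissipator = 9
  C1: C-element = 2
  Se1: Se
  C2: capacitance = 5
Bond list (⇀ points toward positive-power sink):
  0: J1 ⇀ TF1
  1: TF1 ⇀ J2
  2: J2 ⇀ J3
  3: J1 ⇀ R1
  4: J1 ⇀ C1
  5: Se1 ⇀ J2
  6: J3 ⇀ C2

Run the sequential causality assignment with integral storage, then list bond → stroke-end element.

β0 →J1
β1 →TF1
β2 →J2
β3 →R1
β4 →J1
β5 →J2
β6 →J3

β5 |J2  (source Se1 imposes e)
β4 |J1  (C1 outputs effort q/C1)
β6 |J3  (C2 integral (e out))
β2 |J2  (J3 effort already set via bond 6)
β1 |TF1  (J2 needs exactly one f-in)
β0 |J1  (TF TF1: opposite of bond 1)
β3 |R1  (J1 needs exactly one f-in)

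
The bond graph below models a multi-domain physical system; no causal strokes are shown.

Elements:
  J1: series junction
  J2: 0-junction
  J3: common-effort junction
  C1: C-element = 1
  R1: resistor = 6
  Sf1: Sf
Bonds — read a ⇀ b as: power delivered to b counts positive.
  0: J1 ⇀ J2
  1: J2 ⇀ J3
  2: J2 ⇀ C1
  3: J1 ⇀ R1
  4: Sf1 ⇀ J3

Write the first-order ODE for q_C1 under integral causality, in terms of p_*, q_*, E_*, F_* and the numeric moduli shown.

#4 stroke→Sf1  (source Sf1 imposes f)
#1 stroke→J3  (only one effort-in slot at J3)
#2 stroke→J2  (C1 integral (e out))
#0 stroke→J1  (common-e at J2 fixed by 2)
#3 stroke→R1  (only one flow-in slot at J1)

dq_C1/dt = F_Sf1 - q_C1/6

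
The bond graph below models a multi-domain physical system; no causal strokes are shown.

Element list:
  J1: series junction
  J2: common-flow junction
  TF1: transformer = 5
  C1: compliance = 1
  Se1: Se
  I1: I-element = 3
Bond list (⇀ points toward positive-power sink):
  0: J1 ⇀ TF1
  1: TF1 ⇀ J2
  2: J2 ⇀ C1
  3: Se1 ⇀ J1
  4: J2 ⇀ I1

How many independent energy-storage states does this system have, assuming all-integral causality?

#3 stroke→J1  (Se1: effort source, stroke at far end)
#0 stroke→TF1  (J1: last free bond brings flow in)
#1 stroke→J2  (TF TF1: opposite of bond 0)
#2 stroke→J2  (C1 outputs effort q/C1)
#4 stroke→I1  (J2 needs exactly one f-in)

2  (C1, I1 all integral)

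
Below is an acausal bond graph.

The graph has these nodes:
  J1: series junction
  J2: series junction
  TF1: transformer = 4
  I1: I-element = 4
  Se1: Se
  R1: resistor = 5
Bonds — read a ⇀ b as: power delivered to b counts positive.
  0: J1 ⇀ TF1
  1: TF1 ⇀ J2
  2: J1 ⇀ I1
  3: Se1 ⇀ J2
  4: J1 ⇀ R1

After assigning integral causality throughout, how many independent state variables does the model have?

1  (I1 all integral)

#3 |J2  (Se1: effort source, stroke at far end)
#1 |TF1  (J2 needs exactly one f-in)
#0 |J1  (TF1: transformer flips bond 1)
#2 |I1  (prefer integral on I1)
#4 |J1  (J1 flow already set via bond 2)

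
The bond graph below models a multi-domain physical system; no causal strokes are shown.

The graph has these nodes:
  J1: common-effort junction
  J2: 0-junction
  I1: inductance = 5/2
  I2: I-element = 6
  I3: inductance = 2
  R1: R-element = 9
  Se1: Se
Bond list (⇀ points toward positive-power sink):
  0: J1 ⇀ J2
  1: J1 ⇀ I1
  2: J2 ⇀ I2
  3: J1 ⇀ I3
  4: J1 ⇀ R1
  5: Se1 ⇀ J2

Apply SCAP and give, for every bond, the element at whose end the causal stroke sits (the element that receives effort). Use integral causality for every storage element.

β0 stroke at J1
β1 stroke at I1
β2 stroke at I2
β3 stroke at I3
β4 stroke at R1
β5 stroke at J2

b5 stroke at J2  (Se1 fixes effort; stroke away)
b0 stroke at J1  (common-e at J2 fixed by 5)
b2 stroke at I2  (J2 effort already set via bond 5)
b1 stroke at I1  (J1 effort already set via bond 0)
b3 stroke at I3  (0-jn J1 has e-setter on 0)
b4 stroke at R1  (J1 effort already set via bond 0)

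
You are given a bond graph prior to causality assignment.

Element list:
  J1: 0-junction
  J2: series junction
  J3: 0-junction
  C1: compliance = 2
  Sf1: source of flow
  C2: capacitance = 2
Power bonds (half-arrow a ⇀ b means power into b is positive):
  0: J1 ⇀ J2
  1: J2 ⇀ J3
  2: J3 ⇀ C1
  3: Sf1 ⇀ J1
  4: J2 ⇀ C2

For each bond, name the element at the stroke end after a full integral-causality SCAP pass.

#0 stroke at J1
#1 stroke at J2
#2 stroke at J3
#3 stroke at Sf1
#4 stroke at J2

#3 |Sf1  (Sf1 fixes flow; stroke at Sf1)
#0 |J1  (only one effort-in slot at J1)
#1 |J2  (1-jn J2 has f-setter on 0)
#4 |J2  (J2 flow already set via bond 0)
#2 |J3  (J3 needs exactly one e-in)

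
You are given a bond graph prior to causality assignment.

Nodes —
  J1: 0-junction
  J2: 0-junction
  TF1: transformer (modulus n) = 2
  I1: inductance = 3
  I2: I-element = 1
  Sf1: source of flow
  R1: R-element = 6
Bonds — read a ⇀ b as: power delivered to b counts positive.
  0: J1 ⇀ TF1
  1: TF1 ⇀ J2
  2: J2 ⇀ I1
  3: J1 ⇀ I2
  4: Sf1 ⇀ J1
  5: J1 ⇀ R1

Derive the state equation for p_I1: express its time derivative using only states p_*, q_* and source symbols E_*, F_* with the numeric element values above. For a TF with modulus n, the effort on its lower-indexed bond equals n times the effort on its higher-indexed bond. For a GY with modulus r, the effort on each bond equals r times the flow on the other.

b4 →Sf1  (Sf1 fixes flow; stroke at Sf1)
b2 →I1  (prefer integral on I1)
b1 →J2  (J2: last free bond brings effort in)
b0 →TF1  (TF TF1: opposite of bond 1)
b3 →I2  (I2: I, integral causality)
b5 →J1  (only one effort-in slot at J1)

dp_I1/dt = 3*F_Sf1 - p_I1/2 - 3*p_I2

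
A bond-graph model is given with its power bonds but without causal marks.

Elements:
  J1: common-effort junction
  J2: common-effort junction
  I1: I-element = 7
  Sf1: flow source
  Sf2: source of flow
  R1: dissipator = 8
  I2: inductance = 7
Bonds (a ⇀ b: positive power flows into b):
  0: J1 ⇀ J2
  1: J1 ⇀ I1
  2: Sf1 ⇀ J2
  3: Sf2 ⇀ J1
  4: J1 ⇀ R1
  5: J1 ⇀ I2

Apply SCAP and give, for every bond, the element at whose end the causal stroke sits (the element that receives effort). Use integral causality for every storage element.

bond 0 |J2
bond 1 |I1
bond 2 |Sf1
bond 3 |Sf2
bond 4 |J1
bond 5 |I2

bond 2 |Sf1  (Sf1: flow source, stroke at near end)
bond 3 |Sf2  (source Sf2 imposes f)
bond 0 |J2  (only one effort-in slot at J2)
bond 1 |I1  (I1: I, integral causality)
bond 5 |I2  (I2 integral (f out))
bond 4 |J1  (J1: last free bond brings effort in)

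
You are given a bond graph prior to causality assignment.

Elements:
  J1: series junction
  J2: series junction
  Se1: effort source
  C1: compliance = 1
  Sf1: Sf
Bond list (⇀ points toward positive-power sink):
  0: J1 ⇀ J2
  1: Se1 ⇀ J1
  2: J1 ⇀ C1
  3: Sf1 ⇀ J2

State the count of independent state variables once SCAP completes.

b1 stroke at J1  (Se1 (Se) sets effort on bond)
b3 stroke at Sf1  (Sf1 fixes flow; stroke at Sf1)
b0 stroke at J2  (J2: bond 3 brought flow, rest push out)
b2 stroke at J1  (J1: bond 0 brought flow, rest push out)

1  (C1 all integral)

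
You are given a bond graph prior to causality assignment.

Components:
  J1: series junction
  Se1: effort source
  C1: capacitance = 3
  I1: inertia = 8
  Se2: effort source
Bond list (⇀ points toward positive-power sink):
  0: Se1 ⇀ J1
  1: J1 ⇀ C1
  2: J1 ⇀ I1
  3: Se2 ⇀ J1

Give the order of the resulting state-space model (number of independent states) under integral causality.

2  (C1, I1 all integral)

b0 →J1  (source Se1 imposes e)
b3 →J1  (Se2: effort source, stroke at far end)
b1 →J1  (C1 outputs effort q/C1)
b2 →I1  (closing 1-jn rule on J1)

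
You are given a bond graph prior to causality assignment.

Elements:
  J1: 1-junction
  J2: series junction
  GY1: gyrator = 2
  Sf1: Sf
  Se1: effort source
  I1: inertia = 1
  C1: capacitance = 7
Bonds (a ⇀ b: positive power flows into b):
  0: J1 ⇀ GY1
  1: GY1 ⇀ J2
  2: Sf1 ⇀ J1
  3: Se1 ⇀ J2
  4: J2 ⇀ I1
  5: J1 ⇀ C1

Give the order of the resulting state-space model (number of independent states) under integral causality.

β2 stroke→Sf1  (Sf1 (Sf) sets flow on bond)
β3 stroke→J2  (Se1 fixes effort; stroke away)
β0 stroke→J1  (J1: bond 2 brought flow, rest push out)
β5 stroke→J1  (common-f at J1 fixed by 2)
β1 stroke→J2  (GY GY1: same side as bond 0)
β4 stroke→I1  (only one flow-in slot at J2)

2  (C1, I1 all integral)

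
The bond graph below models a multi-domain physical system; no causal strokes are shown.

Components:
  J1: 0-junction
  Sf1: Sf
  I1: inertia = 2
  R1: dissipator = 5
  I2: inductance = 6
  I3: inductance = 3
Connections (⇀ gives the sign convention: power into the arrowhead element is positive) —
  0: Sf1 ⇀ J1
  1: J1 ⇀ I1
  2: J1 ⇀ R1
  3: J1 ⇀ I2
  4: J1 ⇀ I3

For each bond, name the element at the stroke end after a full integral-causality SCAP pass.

#0 stroke at Sf1  (source Sf1 imposes f)
#1 stroke at I1  (prefer integral on I1)
#3 stroke at I2  (I2 integral (f out))
#4 stroke at I3  (I3 integral (f out))
#2 stroke at J1  (J1: last free bond brings effort in)

bond 0 stroke→Sf1
bond 1 stroke→I1
bond 2 stroke→J1
bond 3 stroke→I2
bond 4 stroke→I3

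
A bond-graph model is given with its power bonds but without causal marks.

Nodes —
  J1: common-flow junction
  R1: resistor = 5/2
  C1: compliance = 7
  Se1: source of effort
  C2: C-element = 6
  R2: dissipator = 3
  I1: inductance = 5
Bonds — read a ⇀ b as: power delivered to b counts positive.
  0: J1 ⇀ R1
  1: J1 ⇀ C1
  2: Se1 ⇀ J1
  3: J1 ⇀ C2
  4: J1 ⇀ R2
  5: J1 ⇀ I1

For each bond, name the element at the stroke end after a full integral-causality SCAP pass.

β0 stroke→J1
β1 stroke→J1
β2 stroke→J1
β3 stroke→J1
β4 stroke→J1
β5 stroke→I1

bond 2 stroke at J1  (Se1 fixes effort; stroke away)
bond 1 stroke at J1  (C1 integral (e out))
bond 3 stroke at J1  (prefer integral on C2)
bond 5 stroke at I1  (I1 outputs flow p/I1)
bond 0 stroke at J1  (1-jn J1 has f-setter on 5)
bond 4 stroke at J1  (J1 flow already set via bond 5)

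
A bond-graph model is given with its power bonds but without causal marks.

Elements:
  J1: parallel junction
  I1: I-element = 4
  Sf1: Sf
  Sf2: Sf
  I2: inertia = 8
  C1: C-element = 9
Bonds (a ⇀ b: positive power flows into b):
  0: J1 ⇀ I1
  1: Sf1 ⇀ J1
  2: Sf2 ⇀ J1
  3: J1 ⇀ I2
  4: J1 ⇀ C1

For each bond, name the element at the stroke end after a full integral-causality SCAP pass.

#0 |I1
#1 |Sf1
#2 |Sf2
#3 |I2
#4 |J1

#1 |Sf1  (Sf1 (Sf) sets flow on bond)
#2 |Sf2  (source Sf2 imposes f)
#0 |I1  (I1: I, integral causality)
#3 |I2  (prefer integral on I2)
#4 |J1  (closing 0-jn rule on J1)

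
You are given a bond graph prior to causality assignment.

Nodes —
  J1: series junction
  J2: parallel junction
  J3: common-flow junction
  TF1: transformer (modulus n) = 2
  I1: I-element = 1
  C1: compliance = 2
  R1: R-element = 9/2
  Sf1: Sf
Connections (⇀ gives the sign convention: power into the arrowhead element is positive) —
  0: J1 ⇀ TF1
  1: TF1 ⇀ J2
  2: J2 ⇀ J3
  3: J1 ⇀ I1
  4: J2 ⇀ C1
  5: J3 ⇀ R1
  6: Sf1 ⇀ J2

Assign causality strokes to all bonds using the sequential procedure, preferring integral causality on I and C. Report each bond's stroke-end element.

#6 |Sf1  (Sf1: flow source, stroke at near end)
#3 |I1  (I1: I, integral causality)
#0 |J1  (common-f at J1 fixed by 3)
#1 |TF1  (TF TF1: opposite of bond 0)
#4 |J2  (C1 outputs effort q/C1)
#2 |J3  (J2: bond 4 brought effort, rest push out)
#5 |R1  (only one flow-in slot at J3)

#0 |J1
#1 |TF1
#2 |J3
#3 |I1
#4 |J2
#5 |R1
#6 |Sf1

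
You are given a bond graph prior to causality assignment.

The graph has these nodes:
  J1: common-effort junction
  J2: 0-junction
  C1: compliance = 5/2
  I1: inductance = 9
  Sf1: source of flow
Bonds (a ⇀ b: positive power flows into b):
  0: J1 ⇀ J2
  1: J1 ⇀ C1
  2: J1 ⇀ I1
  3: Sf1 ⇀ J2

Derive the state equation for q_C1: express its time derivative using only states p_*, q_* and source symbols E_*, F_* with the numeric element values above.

β3 stroke at Sf1  (Sf1 fixes flow; stroke at Sf1)
β0 stroke at J2  (closing 0-jn rule on J2)
β1 stroke at J1  (prefer integral on C1)
β2 stroke at I1  (0-jn J1 has e-setter on 1)

dq_C1/dt = F_Sf1 - p_I1/9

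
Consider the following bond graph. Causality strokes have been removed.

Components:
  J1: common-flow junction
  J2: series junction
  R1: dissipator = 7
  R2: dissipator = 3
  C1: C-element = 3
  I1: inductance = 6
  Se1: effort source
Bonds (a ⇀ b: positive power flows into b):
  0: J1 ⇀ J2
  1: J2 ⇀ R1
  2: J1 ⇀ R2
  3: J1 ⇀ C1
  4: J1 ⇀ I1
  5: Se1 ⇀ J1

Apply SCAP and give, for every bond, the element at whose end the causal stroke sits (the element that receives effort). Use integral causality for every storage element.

β5 stroke→J1  (source Se1 imposes e)
β3 stroke→J1  (C1: C, integral causality)
β4 stroke→I1  (I1 outputs flow p/I1)
β0 stroke→J1  (J1 flow already set via bond 4)
β2 stroke→J1  (J1: bond 4 brought flow, rest push out)
β1 stroke→J2  (1-jn J2 has f-setter on 0)

bond 0 →J1
bond 1 →J2
bond 2 →J1
bond 3 →J1
bond 4 →I1
bond 5 →J1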